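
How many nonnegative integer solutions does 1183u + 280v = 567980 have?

12

gcd(1183, 280) = 7  (1183 = 4*280 + 63, 280 = 4*63 + 28, 63 = 2*28 + 7, 28 = 4*7).
Back-substituting, 1183*(9) + 280*(-38) = 7.
Scale by 81140: one solution is (730260, -3083320). Reduce u mod 40: (20, 1944).
General: u = 20 + 40t, v = 1944 - 169t.
u ≥ 0 ⇒ t ≥ 0; v ≥ 0 ⇒ t ≤ 11. So t ∈ [0, 11]: 12 solutions.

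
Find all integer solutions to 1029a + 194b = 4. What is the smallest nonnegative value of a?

102

gcd(1029, 194) = 1  (1029 = 5×194 + 59, 194 = 3×59 + 17, 59 = 3×17 + 8, 17 = 2×8 + 1, 8 = 8×1).
1 divides 4, so solutions exist.
Back-substituting, 1029×(-23) + 194×(122) = 1.
Scale by 4/1 = 4: (a₀, b₀) = (-92, 488).
General solution: a = -92 + 194t, b = 488 - 1029t for integer t.
a ≥ 0: smallest is -92 mod 194 = 102 (at t = 1), with b = -541.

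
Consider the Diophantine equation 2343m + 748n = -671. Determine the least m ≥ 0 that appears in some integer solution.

31

gcd(2343, 748) = 11.
11 divides -671, so solutions exist.
By Bézout, 2343*(-15) + 748*(47) = 11.
Scale by -671/11 = -61: (m₀, n₀) = (915, -2867).
General solution: m = 915 + 68t, n = -2867 - 213t for integer t.
m ≥ 0: smallest is 915 mod 68 = 31 (at t = -13), with n = -98.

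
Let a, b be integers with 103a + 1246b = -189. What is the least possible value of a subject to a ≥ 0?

gcd(1246, 103):
  1246 = 12·103 + 10
  103 = 10·10 + 3
  10 = 3·3 + 1
  3 = 3·1
so gcd(1246, 103) = 1.
1 divides -189, so solutions exist.
Back-substitute for Bézout coefficients:
  1 = 10 - 3·3
  ... = 103·(-375) + 1246·(31)
Scale by -189/1 = -189: (a₀, b₀) = (70875, -5859).
General solution: a = 70875 + 1246t, b = -5859 - 103t for integer t.
a ≥ 0: smallest is 70875 mod 1246 = 1099 (at t = -56), with b = -91.

1099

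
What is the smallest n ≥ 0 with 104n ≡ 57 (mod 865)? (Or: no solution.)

gcd(865, 104) = 1.
1 divides 57, so solutions exist.
By Bézout, 104×(-341) + 865×(41) = 1.
So 104×(-341) ≡ 1 (mod 865); multiply by 57: n ≡ -19437 (mod 865).
Smallest nonnegative: n = -19437 mod 865 = 458.

458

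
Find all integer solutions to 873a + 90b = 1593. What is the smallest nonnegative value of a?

gcd(873, 90) = 9  (873 = 9·90 + 63, 90 = 1·63 + 27, 63 = 2·27 + 9, 27 = 3·9).
9 divides 1593, so solutions exist.
Back-substituting, 873·(3) + 90·(-29) = 9.
Scale by 1593/9 = 177: (a₀, b₀) = (531, -5133).
General solution: a = 531 + 10t, b = -5133 - 97t for integer t.
a ≥ 0: smallest is 531 mod 10 = 1 (at t = -53), with b = 8.

1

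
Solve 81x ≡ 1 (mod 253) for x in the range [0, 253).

25

gcd(253, 81):
  253 = 3·81 + 10
  81 = 8·10 + 1
  10 = 10·1
so gcd(253, 81) = 1.
Back-substitute for Bézout coefficients:
  1 = 81 - 8·10
  ... = 81·(25) + 253·(-8)
So 81·25 ≡ 1 (mod 253), and 25 mod 253 = 25.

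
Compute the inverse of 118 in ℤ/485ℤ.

37

gcd(485, 118) = 1  (485 = 4·118 + 13, 118 = 9·13 + 1, 13 = 13·1).
Back-substituting, 118·(37) + 485·(-9) = 1.
So 118·37 ≡ 1 (mod 485), and 37 mod 485 = 37.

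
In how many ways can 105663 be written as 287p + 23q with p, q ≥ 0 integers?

gcd(287, 23):
  287 = 12×23 + 11
  23 = 2×11 + 1
  11 = 11×1
so gcd(287, 23) = 1.
Back-substitute for Bézout coefficients:
  1 = 23 - 2×11
  ... = 287×(-2) + 23×(25)
Scale by 105663: one solution is (-211326, 2641575). Reduce p mod 23: (21, 4332).
General: p = 21 + 23t, q = 4332 - 287t.
p ≥ 0 ⇒ t ≥ 0; q ≥ 0 ⇒ t ≤ 15. So t ∈ [0, 15]: 16 solutions.

16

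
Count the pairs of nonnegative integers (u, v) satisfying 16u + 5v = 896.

12

gcd(16, 5) = 1.
By Bézout, 16×(1) + 5×(-3) = 1.
One solution: (1, 176).
General: u = 1 + 5t, v = 176 - 16t.
u ≥ 0 ⇒ t ≥ 0; v ≥ 0 ⇒ t ≤ 11. So t ∈ [0, 11]: 12 solutions.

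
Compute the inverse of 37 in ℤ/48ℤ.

gcd(48, 37) = 1  (48 = 1·37 + 11, 37 = 3·11 + 4, 11 = 2·4 + 3, 4 = 1·3 + 1, 3 = 3·1).
Back-substituting, 37·(13) + 48·(-10) = 1.
So 37·13 ≡ 1 (mod 48), and 13 mod 48 = 13.

13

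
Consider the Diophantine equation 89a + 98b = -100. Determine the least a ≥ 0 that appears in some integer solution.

22

gcd(98, 89) = 1  (98 = 1·89 + 9, 89 = 9·9 + 8, 9 = 1·8 + 1, 8 = 8·1).
1 divides -100, so solutions exist.
Back-substituting, 89·(-11) + 98·(10) = 1.
Scale by -100/1 = -100: (a₀, b₀) = (1100, -1000).
General solution: a = 1100 + 98t, b = -1000 - 89t for integer t.
a ≥ 0: smallest is 1100 mod 98 = 22 (at t = -11), with b = -21.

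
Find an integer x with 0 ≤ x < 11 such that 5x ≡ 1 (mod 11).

9

gcd(11, 5) = 1  (11 = 2*5 + 1, 5 = 5*1).
Back-substituting, 5*(-2) + 11*(1) = 1.
So 5*-2 ≡ 1 (mod 11), and -2 mod 11 = 9.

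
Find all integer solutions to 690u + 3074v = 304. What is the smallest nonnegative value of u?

887

gcd(3074, 690) = 2.
2 divides 304, so solutions exist.
By Bézout, 690·(744) + 3074·(-167) = 2.
Scale by 304/2 = 152: (u₀, v₀) = (113088, -25384).
General solution: u = 113088 + 1537t, v = -25384 - 345t for integer t.
u ≥ 0: smallest is 113088 mod 1537 = 887 (at t = -73), with v = -199.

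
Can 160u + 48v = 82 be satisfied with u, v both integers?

gcd(160, 48) = 16  (160 = 3×48 + 16, 48 = 3×16).
16 does not divide 82 (remainder 2), so no integer solutions.

no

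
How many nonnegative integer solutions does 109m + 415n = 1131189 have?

25

gcd(415, 109):
  415 = 3·109 + 88
  109 = 1·88 + 21
  88 = 4·21 + 4
  21 = 5·4 + 1
  4 = 4·1
so gcd(415, 109) = 1.
Back-substitute for Bézout coefficients:
  1 = 21 - 5·4
  ... = 109·(99) + 415·(-26)
Scale by 1131189: one solution is (111987711, -29410914). Reduce m mod 415: (376, 2627).
General: m = 376 + 415t, n = 2627 - 109t.
m ≥ 0 ⇒ t ≥ 0; n ≥ 0 ⇒ t ≤ 24. So t ∈ [0, 24]: 25 solutions.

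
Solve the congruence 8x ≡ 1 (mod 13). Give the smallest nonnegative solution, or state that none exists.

5

gcd(13, 8) = 1.
1 divides 1, so solutions exist.
By Bézout, 8·(5) + 13·(-3) = 1.
So 8·(5) ≡ 1 (mod 13); multiply by 1: x ≡ 5 (mod 13).
Smallest nonnegative: x = 5 mod 13 = 5.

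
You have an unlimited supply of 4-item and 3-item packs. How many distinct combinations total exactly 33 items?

3

Need nonnegative integers with 4j + 3k = 33.
gcd(4, 3) = 1, and 4·(1) + 3·(-1) = 1.
So (j₀, k₀) = (33, -33); general j = 33 + 3t, k = -33 - 4t.
j ≥ 0 ⇒ t ≥ -11; k ≥ 0 ⇒ t ≤ -9. That's 3 values of t.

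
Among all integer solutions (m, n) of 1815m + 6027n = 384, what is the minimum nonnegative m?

gcd(6027, 1815) = 3  (6027 = 3×1815 + 582, 1815 = 3×582 + 69, 582 = 8×69 + 30, 69 = 2×30 + 9, 30 = 3×9 + 3, 9 = 3×3).
3 divides 384, so solutions exist.
Back-substituting, 1815×(-611) + 6027×(184) = 3.
Scale by 384/3 = 128: (m₀, n₀) = (-78208, 23552).
General solution: m = -78208 + 2009t, n = 23552 - 605t for integer t.
m ≥ 0: smallest is -78208 mod 2009 = 143 (at t = 39), with n = -43.

143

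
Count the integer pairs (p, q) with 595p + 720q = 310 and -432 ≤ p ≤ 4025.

31

gcd(720, 595) = 5.
By Bézout, 595·(23) + 720·(-19) = 5.
Particular solution: (130, -107).
General solution: p = 130 + 144t, q = -107 - 119t for integer t.
-432 ≤ 130 + 144t ≤ 4025 gives t ∈ [-3, 27], which is 31 values.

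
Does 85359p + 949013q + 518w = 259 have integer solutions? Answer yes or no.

yes

gcd(949013, 85359) = 37  (949013 = 11×85359 + 10064, 85359 = 8×10064 + 4847, 10064 = 2×4847 + 370, 4847 = 13×370 + 37, 370 = 10×37).
gcd(37, 518) = 37.
37 divides 259, so integer solutions exist.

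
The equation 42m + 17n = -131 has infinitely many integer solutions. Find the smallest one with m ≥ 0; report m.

7

gcd(42, 17):
  42 = 2*17 + 8
  17 = 2*8 + 1
  8 = 8*1
so gcd(42, 17) = 1.
1 divides -131, so solutions exist.
Back-substitute for Bézout coefficients:
  1 = 17 - 2*8
  ... = 42*(-2) + 17*(5)
Scale by -131/1 = -131: (m₀, n₀) = (262, -655).
General solution: m = 262 + 17t, n = -655 - 42t for integer t.
m ≥ 0: smallest is 262 mod 17 = 7 (at t = -15), with n = -25.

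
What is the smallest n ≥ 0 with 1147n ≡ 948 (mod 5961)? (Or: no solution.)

5307

gcd(5961, 1147):
  5961 = 5*1147 + 226
  1147 = 5*226 + 17
  226 = 13*17 + 5
  17 = 3*5 + 2
  5 = 2*2 + 1
  2 = 2*1
so gcd(5961, 1147) = 1.
1 divides 948, so solutions exist.
Back-substitute for Bézout coefficients:
  1 = 5 - 2*2
  ... = 1147*(-2453) + 5961*(472)
So 1147*(-2453) ≡ 1 (mod 5961); multiply by 948: n ≡ -2325444 (mod 5961).
Smallest nonnegative: n = -2325444 mod 5961 = 5307.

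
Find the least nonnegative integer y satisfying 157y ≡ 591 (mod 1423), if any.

gcd(1423, 157) = 1.
1 divides 591, so solutions exist.
By Bézout, 157·(426) + 1423·(-47) = 1.
So 157·(426) ≡ 1 (mod 1423); multiply by 591: y ≡ 251766 (mod 1423).
Smallest nonnegative: y = 251766 mod 1423 = 1318.

1318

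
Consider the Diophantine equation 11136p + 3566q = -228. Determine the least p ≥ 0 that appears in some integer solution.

gcd(11136, 3566) = 2.
2 divides -228, so solutions exist.
By Bézout, 11136×(-863) + 3566×(2695) = 2.
Scale by -228/2 = -114: (p₀, q₀) = (98382, -307230).
General solution: p = 98382 + 1783t, q = -307230 - 5568t for integer t.
p ≥ 0: smallest is 98382 mod 1783 = 317 (at t = -55), with q = -990.

317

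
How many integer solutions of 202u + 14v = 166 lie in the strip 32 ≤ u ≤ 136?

15

gcd(202, 14):
  202 = 14×14 + 6
  14 = 2×6 + 2
  6 = 3×2
so gcd(202, 14) = 2.
Back-substitute for Bézout coefficients:
  2 = 14 - 2×6
  ... = 202×(-2) + 14×(29)
Scale by 83: particular solution (-166, 2407); reduce u mod 7: (2, -17).
General solution: u = 2 + 7t, v = -17 - 101t for integer t.
32 ≤ 2 + 7t ≤ 136 gives t ∈ [5, 19], which is 15 values.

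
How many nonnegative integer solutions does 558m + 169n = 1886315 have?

gcd(558, 169) = 1.
By Bézout, 558·(-53) + 169·(175) = 1.
One solution: (128, 10739).
General: m = 128 + 169t, n = 10739 - 558t.
m ≥ 0 ⇒ t ≥ 0; n ≥ 0 ⇒ t ≤ 19. So t ∈ [0, 19]: 20 solutions.

20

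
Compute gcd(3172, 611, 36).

1

gcd(3172, 611) = 13.
gcd(13, 36) = 1.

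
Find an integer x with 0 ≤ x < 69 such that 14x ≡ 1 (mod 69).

gcd(69, 14) = 1.
By Bézout, 14×(5) + 69×(-1) = 1.
So 14×5 ≡ 1 (mod 69), and 5 mod 69 = 5.

5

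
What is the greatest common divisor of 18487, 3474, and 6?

1

gcd(18487, 3474) = 1  (18487 = 5*3474 + 1117, 3474 = 3*1117 + 123, 1117 = 9*123 + 10, 123 = 12*10 + 3, 10 = 3*3 + 1, 3 = 3*1).
gcd(1, 6) = 1.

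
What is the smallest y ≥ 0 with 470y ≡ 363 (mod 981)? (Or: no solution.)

78

gcd(981, 470) = 1  (981 = 2×470 + 41, 470 = 11×41 + 19, 41 = 2×19 + 3, 19 = 6×3 + 1, 3 = 3×1).
1 divides 363, so solutions exist.
Back-substituting, 470×(311) + 981×(-149) = 1.
So 470×(311) ≡ 1 (mod 981); multiply by 363: y ≡ 112893 (mod 981).
Smallest nonnegative: y = 112893 mod 981 = 78.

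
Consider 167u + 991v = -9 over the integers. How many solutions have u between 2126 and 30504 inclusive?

gcd(991, 167) = 1.
By Bézout, 167×(451) + 991×(-76) = 1.
Particular solution: (896, -151).
General solution: u = 896 + 991t, v = -151 - 167t for integer t.
2126 ≤ 896 + 991t ≤ 30504 gives t ∈ [2, 29], which is 28 values.

28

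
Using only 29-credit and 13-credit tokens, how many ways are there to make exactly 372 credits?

1

Need nonnegative integers with 29j + 13k = 372.
gcd(29, 13) = 1, and 29·(-4) + 13·(9) = 1.
So (j₀, k₀) = (-1488, 3348); general j = -1488 + 13t, k = 3348 - 29t.
j ≥ 0 ⇒ t ≥ 115; k ≥ 0 ⇒ t ≤ 115. That's 1 value of t.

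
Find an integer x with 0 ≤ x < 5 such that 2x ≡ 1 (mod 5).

3

gcd(5, 2) = 1.
By Bézout, 2*(-2) + 5*(1) = 1.
So 2*-2 ≡ 1 (mod 5), and -2 mod 5 = 3.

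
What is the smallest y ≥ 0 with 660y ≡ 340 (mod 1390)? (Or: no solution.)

30

gcd(1390, 660) = 10  (1390 = 2×660 + 70, 660 = 9×70 + 30, 70 = 2×30 + 10, 30 = 3×10).
10 divides 340, so solutions exist.
Back-substituting, 660×(-40) + 1390×(19) = 10.
So 660×(-40) ≡ 10 (mod 1390); multiply by 34: y ≡ -1360 (mod 139).
Smallest nonnegative: y = -1360 mod 139 = 30.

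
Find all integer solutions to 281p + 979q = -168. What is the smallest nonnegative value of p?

gcd(979, 281) = 1.
1 divides -168, so solutions exist.
By Bézout, 281×(-108) + 979×(31) = 1.
Scale by -168/1 = -168: (p₀, q₀) = (18144, -5208).
General solution: p = 18144 + 979t, q = -5208 - 281t for integer t.
p ≥ 0: smallest is 18144 mod 979 = 522 (at t = -18), with q = -150.

522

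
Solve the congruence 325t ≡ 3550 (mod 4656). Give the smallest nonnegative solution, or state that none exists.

2518

gcd(4656, 325) = 1  (4656 = 14·325 + 106, 325 = 3·106 + 7, 106 = 15·7 + 1, 7 = 7·1).
1 divides 3550, so solutions exist.
Back-substituting, 325·(-659) + 4656·(46) = 1.
So 325·(-659) ≡ 1 (mod 4656); multiply by 3550: t ≡ -2339450 (mod 4656).
Smallest nonnegative: t = -2339450 mod 4656 = 2518.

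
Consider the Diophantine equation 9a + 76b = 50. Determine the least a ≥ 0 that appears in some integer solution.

gcd(76, 9) = 1.
1 divides 50, so solutions exist.
By Bézout, 9·(17) + 76·(-2) = 1.
Scale by 50/1 = 50: (a₀, b₀) = (850, -100).
General solution: a = 850 + 76t, b = -100 - 9t for integer t.
a ≥ 0: smallest is 850 mod 76 = 14 (at t = -11), with b = -1.

14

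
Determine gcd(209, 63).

1

gcd(209, 63) = 1  (209 = 3×63 + 20, 63 = 3×20 + 3, 20 = 6×3 + 2, 3 = 1×2 + 1, 2 = 2×1).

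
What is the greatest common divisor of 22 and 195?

1

gcd(195, 22):
  195 = 8×22 + 19
  22 = 1×19 + 3
  19 = 6×3 + 1
  3 = 3×1
so gcd(195, 22) = 1.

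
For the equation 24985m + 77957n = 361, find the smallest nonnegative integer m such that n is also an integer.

2986

gcd(77957, 24985) = 19  (77957 = 3*24985 + 3002, 24985 = 8*3002 + 969, 3002 = 3*969 + 95, 969 = 10*95 + 19, 95 = 5*19).
19 divides 361, so solutions exist.
Back-substituting, 24985*(805) + 77957*(-258) = 19.
Scale by 361/19 = 19: (m₀, n₀) = (15295, -4902).
General solution: m = 15295 + 4103t, n = -4902 - 1315t for integer t.
m ≥ 0: smallest is 15295 mod 4103 = 2986 (at t = -3), with n = -957.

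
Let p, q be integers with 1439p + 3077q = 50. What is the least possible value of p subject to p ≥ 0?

gcd(3077, 1439) = 1.
1 divides 50, so solutions exist.
By Bézout, 1439×(201) + 3077×(-94) = 1.
Scale by 50/1 = 50: (p₀, q₀) = (10050, -4700).
General solution: p = 10050 + 3077t, q = -4700 - 1439t for integer t.
p ≥ 0: smallest is 10050 mod 3077 = 819 (at t = -3), with q = -383.

819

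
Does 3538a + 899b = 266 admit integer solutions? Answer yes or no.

gcd(3538, 899) = 29  (3538 = 3×899 + 841, 899 = 1×841 + 58, 841 = 14×58 + 29, 58 = 2×29).
29 does not divide 266 (remainder 5), so no integer solutions.

no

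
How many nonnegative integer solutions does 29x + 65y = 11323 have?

gcd(65, 29):
  65 = 2*29 + 7
  29 = 4*7 + 1
  7 = 7*1
so gcd(65, 29) = 1.
Back-substitute for Bézout coefficients:
  1 = 29 - 4*7
  ... = 29*(9) + 65*(-4)
Scale by 11323: one solution is (101907, -45292). Reduce x mod 65: (52, 151).
General: x = 52 + 65t, y = 151 - 29t.
x ≥ 0 ⇒ t ≥ 0; y ≥ 0 ⇒ t ≤ 5. So t ∈ [0, 5]: 6 solutions.

6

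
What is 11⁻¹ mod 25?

16

gcd(25, 11):
  25 = 2*11 + 3
  11 = 3*3 + 2
  3 = 1*2 + 1
  2 = 2*1
so gcd(25, 11) = 1.
Back-substitute for Bézout coefficients:
  1 = 3 - 1*2
  ... = 11*(-9) + 25*(4)
So 11*-9 ≡ 1 (mod 25), and -9 mod 25 = 16.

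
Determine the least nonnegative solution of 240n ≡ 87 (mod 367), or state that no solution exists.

60

gcd(367, 240):
  367 = 1×240 + 127
  240 = 1×127 + 113
  127 = 1×113 + 14
  113 = 8×14 + 1
  14 = 14×1
so gcd(367, 240) = 1.
1 divides 87, so solutions exist.
Back-substitute for Bézout coefficients:
  1 = 113 - 8×14
  ... = 240×(26) + 367×(-17)
So 240×(26) ≡ 1 (mod 367); multiply by 87: n ≡ 2262 (mod 367).
Smallest nonnegative: n = 2262 mod 367 = 60.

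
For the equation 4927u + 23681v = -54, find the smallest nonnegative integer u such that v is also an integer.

gcd(23681, 4927):
  23681 = 4*4927 + 3973
  4927 = 1*3973 + 954
  3973 = 4*954 + 157
  954 = 6*157 + 12
  157 = 13*12 + 1
  12 = 12*1
so gcd(23681, 4927) = 1.
1 divides -54, so solutions exist.
Back-substitute for Bézout coefficients:
  1 = 157 - 13*12
  ... = 4927*(-1961) + 23681*(408)
Scale by -54/1 = -54: (u₀, v₀) = (105894, -22032).
General solution: u = 105894 + 23681t, v = -22032 - 4927t for integer t.
u ≥ 0: smallest is 105894 mod 23681 = 11170 (at t = -4), with v = -2324.

11170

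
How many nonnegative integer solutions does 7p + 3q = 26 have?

1

gcd(7, 3) = 1.
By Bézout, 7·(1) + 3·(-2) = 1.
One solution: (2, 4).
General: p = 2 + 3t, q = 4 - 7t.
p ≥ 0 ⇒ t ≥ 0; q ≥ 0 ⇒ t ≤ 0. So t ∈ [0, 0]: 1 solution.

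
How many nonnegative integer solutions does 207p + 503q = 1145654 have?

11

gcd(503, 207) = 1.
By Bézout, 207×(243) + 503×(-100) = 1.
One solution: (21, 2269).
General: p = 21 + 503t, q = 2269 - 207t.
p ≥ 0 ⇒ t ≥ 0; q ≥ 0 ⇒ t ≤ 10. So t ∈ [0, 10]: 11 solutions.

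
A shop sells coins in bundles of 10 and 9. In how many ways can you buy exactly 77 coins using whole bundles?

Need nonnegative integers with 10j + 9k = 77.
gcd(10, 9) = 1, and 10·(1) + 9·(-1) = 1.
So (j₀, k₀) = (77, -77); general j = 77 + 9t, k = -77 - 10t.
j ≥ 0 ⇒ t ≥ -8; k ≥ 0 ⇒ t ≤ -8. That's 1 value of t.

1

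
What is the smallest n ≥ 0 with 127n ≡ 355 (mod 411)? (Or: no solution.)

gcd(411, 127) = 1  (411 = 3·127 + 30, 127 = 4·30 + 7, 30 = 4·7 + 2, 7 = 3·2 + 1, 2 = 2·1).
1 divides 355, so solutions exist.
Back-substituting, 127·(178) + 411·(-55) = 1.
So 127·(178) ≡ 1 (mod 411); multiply by 355: n ≡ 63190 (mod 411).
Smallest nonnegative: n = 63190 mod 411 = 307.

307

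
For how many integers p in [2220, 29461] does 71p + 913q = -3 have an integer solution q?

29

gcd(913, 71):
  913 = 12*71 + 61
  71 = 1*61 + 10
  61 = 6*10 + 1
  10 = 10*1
so gcd(913, 71) = 1.
Back-substitute for Bézout coefficients:
  1 = 61 - 6*10
  ... = 71*(-90) + 913*(7)
Scale by -3: particular solution (270, -21); reduce p mod 913: (270, -21).
General solution: p = 270 + 913t, q = -21 - 71t for integer t.
2220 ≤ 270 + 913t ≤ 29461 gives t ∈ [3, 31], which is 29 values.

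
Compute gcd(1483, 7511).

gcd(7511, 1483):
  7511 = 5·1483 + 96
  1483 = 15·96 + 43
  96 = 2·43 + 10
  43 = 4·10 + 3
  10 = 3·3 + 1
  3 = 3·1
so gcd(7511, 1483) = 1.

1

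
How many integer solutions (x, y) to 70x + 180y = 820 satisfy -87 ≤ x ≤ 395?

27

gcd(180, 70) = 10  (180 = 2*70 + 40, 70 = 1*40 + 30, 40 = 1*30 + 10, 30 = 3*10).
Back-substituting, 70*(-5) + 180*(2) = 10.
Scale by 82: particular solution (-410, 164); reduce x mod 18: (4, 3).
General solution: x = 4 + 18t, y = 3 - 7t for integer t.
-87 ≤ 4 + 18t ≤ 395 gives t ∈ [-5, 21], which is 27 values.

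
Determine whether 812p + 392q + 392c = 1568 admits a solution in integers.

gcd(812, 392) = 28  (812 = 2×392 + 28, 392 = 14×28).
gcd(28, 392) = 28.
28 divides 1568, so integer solutions exist.

yes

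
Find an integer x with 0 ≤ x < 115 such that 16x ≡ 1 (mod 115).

gcd(115, 16) = 1.
By Bézout, 16·(36) + 115·(-5) = 1.
So 16·36 ≡ 1 (mod 115), and 36 mod 115 = 36.

36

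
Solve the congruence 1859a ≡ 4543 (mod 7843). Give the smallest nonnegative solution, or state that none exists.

gcd(7843, 1859) = 11  (7843 = 4×1859 + 407, 1859 = 4×407 + 231, 407 = 1×231 + 176, 231 = 1×176 + 55, 176 = 3×55 + 11, 55 = 5×11).
11 divides 4543, so solutions exist.
Back-substituting, 1859×(-135) + 7843×(32) = 11.
So 1859×(-135) ≡ 11 (mod 7843); multiply by 413: a ≡ -55755 (mod 713).
Smallest nonnegative: a = -55755 mod 713 = 572.

572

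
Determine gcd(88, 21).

gcd(88, 21):
  88 = 4·21 + 4
  21 = 5·4 + 1
  4 = 4·1
so gcd(88, 21) = 1.

1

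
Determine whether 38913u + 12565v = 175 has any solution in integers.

yes

gcd(38913, 12565) = 7.
7 divides 175, so integer solutions exist.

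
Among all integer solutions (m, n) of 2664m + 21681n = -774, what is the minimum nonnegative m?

gcd(21681, 2664):
  21681 = 8×2664 + 369
  2664 = 7×369 + 81
  369 = 4×81 + 45
  81 = 1×45 + 36
  45 = 1×36 + 9
  36 = 4×9
so gcd(21681, 2664) = 9.
9 divides -774, so solutions exist.
Back-substitute for Bézout coefficients:
  9 = 45 - 1×36
  ... = 2664×(-529) + 21681×(65)
Scale by -774/9 = -86: (m₀, n₀) = (45494, -5590).
General solution: m = 45494 + 2409t, n = -5590 - 296t for integer t.
m ≥ 0: smallest is 45494 mod 2409 = 2132 (at t = -18), with n = -262.

2132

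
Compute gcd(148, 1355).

gcd(1355, 148):
  1355 = 9*148 + 23
  148 = 6*23 + 10
  23 = 2*10 + 3
  10 = 3*3 + 1
  3 = 3*1
so gcd(1355, 148) = 1.

1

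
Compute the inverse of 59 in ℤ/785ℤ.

gcd(785, 59) = 1  (785 = 13×59 + 18, 59 = 3×18 + 5, 18 = 3×5 + 3, 5 = 1×3 + 2, 3 = 1×2 + 1, 2 = 2×1).
Back-substituting, 59×(-306) + 785×(23) = 1.
So 59×-306 ≡ 1 (mod 785), and -306 mod 785 = 479.

479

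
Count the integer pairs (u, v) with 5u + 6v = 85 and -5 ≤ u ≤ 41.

8

gcd(6, 5):
  6 = 1·5 + 1
  5 = 5·1
so gcd(6, 5) = 1.
Back-substitute for Bézout coefficients:
  1 = 6 - 1·5
  ... = 5·(-1) + 6·(1)
Scale by 85: particular solution (-85, 85); reduce u mod 6: (5, 10).
General solution: u = 5 + 6t, v = 10 - 5t for integer t.
-5 ≤ 5 + 6t ≤ 41 gives t ∈ [-1, 6], which is 8 values.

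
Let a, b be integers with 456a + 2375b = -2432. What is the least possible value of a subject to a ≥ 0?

78

gcd(2375, 456):
  2375 = 5·456 + 95
  456 = 4·95 + 76
  95 = 1·76 + 19
  76 = 4·19
so gcd(2375, 456) = 19.
19 divides -2432, so solutions exist.
Back-substitute for Bézout coefficients:
  19 = 95 - 1·76
  ... = 456·(-26) + 2375·(5)
Scale by -2432/19 = -128: (a₀, b₀) = (3328, -640).
General solution: a = 3328 + 125t, b = -640 - 24t for integer t.
a ≥ 0: smallest is 3328 mod 125 = 78 (at t = -26), with b = -16.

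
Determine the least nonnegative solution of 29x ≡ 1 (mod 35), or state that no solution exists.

29

gcd(35, 29) = 1  (35 = 1·29 + 6, 29 = 4·6 + 5, 6 = 1·5 + 1, 5 = 5·1).
1 divides 1, so solutions exist.
Back-substituting, 29·(-6) + 35·(5) = 1.
So 29·(-6) ≡ 1 (mod 35); multiply by 1: x ≡ -6 (mod 35).
Smallest nonnegative: x = -6 mod 35 = 29.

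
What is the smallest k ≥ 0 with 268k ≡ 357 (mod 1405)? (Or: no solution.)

59

gcd(1405, 268) = 1  (1405 = 5×268 + 65, 268 = 4×65 + 8, 65 = 8×8 + 1, 8 = 8×1).
1 divides 357, so solutions exist.
Back-substituting, 268×(-173) + 1405×(33) = 1.
So 268×(-173) ≡ 1 (mod 1405); multiply by 357: k ≡ -61761 (mod 1405).
Smallest nonnegative: k = -61761 mod 1405 = 59.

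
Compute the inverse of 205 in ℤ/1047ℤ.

gcd(1047, 205) = 1  (1047 = 5×205 + 22, 205 = 9×22 + 7, 22 = 3×7 + 1, 7 = 7×1).
Back-substituting, 205×(-143) + 1047×(28) = 1.
So 205×-143 ≡ 1 (mod 1047), and -143 mod 1047 = 904.

904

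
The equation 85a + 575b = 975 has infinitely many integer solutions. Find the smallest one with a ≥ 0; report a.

gcd(575, 85):
  575 = 6×85 + 65
  85 = 1×65 + 20
  65 = 3×20 + 5
  20 = 4×5
so gcd(575, 85) = 5.
5 divides 975, so solutions exist.
Back-substitute for Bézout coefficients:
  5 = 65 - 3×20
  ... = 85×(-27) + 575×(4)
Scale by 975/5 = 195: (a₀, b₀) = (-5265, 780).
General solution: a = -5265 + 115t, b = 780 - 17t for integer t.
a ≥ 0: smallest is -5265 mod 115 = 25 (at t = 46), with b = -2.

25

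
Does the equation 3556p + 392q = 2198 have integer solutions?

no

gcd(3556, 392) = 28.
28 does not divide 2198 (remainder 14), so no integer solutions.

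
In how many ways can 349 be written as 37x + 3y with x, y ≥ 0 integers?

gcd(37, 3):
  37 = 12·3 + 1
  3 = 3·1
so gcd(37, 3) = 1.
Back-substitute for Bézout coefficients:
  1 = 37 - 12·3
  ... = 37·(1) + 3·(-12)
Scale by 349: one solution is (349, -4188). Reduce x mod 3: (1, 104).
General: x = 1 + 3t, y = 104 - 37t.
x ≥ 0 ⇒ t ≥ 0; y ≥ 0 ⇒ t ≤ 2. So t ∈ [0, 2]: 3 solutions.

3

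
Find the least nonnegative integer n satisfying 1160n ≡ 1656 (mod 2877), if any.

180

gcd(2877, 1160) = 1  (2877 = 2·1160 + 557, 1160 = 2·557 + 46, 557 = 12·46 + 5, 46 = 9·5 + 1, 5 = 5·1).
1 divides 1656, so solutions exist.
Back-substituting, 1160·(563) + 2877·(-227) = 1.
So 1160·(563) ≡ 1 (mod 2877); multiply by 1656: n ≡ 932328 (mod 2877).
Smallest nonnegative: n = 932328 mod 2877 = 180.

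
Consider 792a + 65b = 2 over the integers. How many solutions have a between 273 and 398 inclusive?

gcd(792, 65) = 1.
By Bézout, 792*(-27) + 65*(329) = 1.
Particular solution: (11, -134).
General solution: a = 11 + 65t, b = -134 - 792t for integer t.
273 ≤ 11 + 65t ≤ 398 gives t ∈ [5, 5], which is 1 value.

1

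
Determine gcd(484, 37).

gcd(484, 37):
  484 = 13×37 + 3
  37 = 12×3 + 1
  3 = 3×1
so gcd(484, 37) = 1.

1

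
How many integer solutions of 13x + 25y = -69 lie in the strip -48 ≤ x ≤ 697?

30

gcd(25, 13) = 1  (25 = 1*13 + 12, 13 = 1*12 + 1, 12 = 12*1).
Back-substituting, 13*(2) + 25*(-1) = 1.
Scale by -69: particular solution (-138, 69); reduce x mod 25: (12, -9).
General solution: x = 12 + 25t, y = -9 - 13t for integer t.
-48 ≤ 12 + 25t ≤ 697 gives t ∈ [-2, 27], which is 30 values.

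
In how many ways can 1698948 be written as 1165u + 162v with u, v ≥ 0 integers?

9

gcd(1165, 162) = 1.
By Bézout, 1165×(-47) + 162×(338) = 1.
One solution: (54, 10099).
General: u = 54 + 162t, v = 10099 - 1165t.
u ≥ 0 ⇒ t ≥ 0; v ≥ 0 ⇒ t ≤ 8. So t ∈ [0, 8]: 9 solutions.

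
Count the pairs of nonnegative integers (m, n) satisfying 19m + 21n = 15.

0

gcd(21, 19) = 1  (21 = 1×19 + 2, 19 = 9×2 + 1, 2 = 2×1).
Back-substituting, 19×(10) + 21×(-9) = 1.
Scale by 15: one solution is (150, -135). Reduce m mod 21: (3, -2).
General: m = 3 + 21t, n = -2 - 19t.
m ≥ 0 ⇒ t ≥ 0; n ≥ 0 ⇒ t ≤ -1. So t ∈ [0, -1]: 0 solutions.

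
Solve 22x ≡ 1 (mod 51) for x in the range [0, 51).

gcd(51, 22) = 1  (51 = 2×22 + 7, 22 = 3×7 + 1, 7 = 7×1).
Back-substituting, 22×(7) + 51×(-3) = 1.
So 22×7 ≡ 1 (mod 51), and 7 mod 51 = 7.

7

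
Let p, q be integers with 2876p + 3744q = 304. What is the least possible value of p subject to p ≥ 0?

gcd(3744, 2876) = 4.
4 divides 304, so solutions exist.
By Bézout, 2876*(-289) + 3744*(222) = 4.
Scale by 304/4 = 76: (p₀, q₀) = (-21964, 16872).
General solution: p = -21964 + 936t, q = 16872 - 719t for integer t.
p ≥ 0: smallest is -21964 mod 936 = 500 (at t = 24), with q = -384.

500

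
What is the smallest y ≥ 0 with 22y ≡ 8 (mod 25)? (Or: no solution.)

14

gcd(25, 22):
  25 = 1×22 + 3
  22 = 7×3 + 1
  3 = 3×1
so gcd(25, 22) = 1.
1 divides 8, so solutions exist.
Back-substitute for Bézout coefficients:
  1 = 22 - 7×3
  ... = 22×(8) + 25×(-7)
So 22×(8) ≡ 1 (mod 25); multiply by 8: y ≡ 64 (mod 25).
Smallest nonnegative: y = 64 mod 25 = 14.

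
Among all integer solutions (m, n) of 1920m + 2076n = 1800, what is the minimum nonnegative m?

55

gcd(2076, 1920):
  2076 = 1*1920 + 156
  1920 = 12*156 + 48
  156 = 3*48 + 12
  48 = 4*12
so gcd(2076, 1920) = 12.
12 divides 1800, so solutions exist.
Back-substitute for Bézout coefficients:
  12 = 156 - 3*48
  ... = 1920*(-40) + 2076*(37)
Scale by 1800/12 = 150: (m₀, n₀) = (-6000, 5550).
General solution: m = -6000 + 173t, n = 5550 - 160t for integer t.
m ≥ 0: smallest is -6000 mod 173 = 55 (at t = 35), with n = -50.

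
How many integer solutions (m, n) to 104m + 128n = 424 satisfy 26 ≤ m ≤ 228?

12

gcd(128, 104) = 8.
By Bézout, 104·(5) + 128·(-4) = 8.
Particular solution: (9, -4).
General solution: m = 9 + 16t, n = -4 - 13t for integer t.
26 ≤ 9 + 16t ≤ 228 gives t ∈ [2, 13], which is 12 values.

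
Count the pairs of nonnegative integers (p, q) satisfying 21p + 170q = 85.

0

gcd(170, 21) = 1.
By Bézout, 21×(81) + 170×(-10) = 1.
One solution: (85, -10).
General: p = 85 + 170t, q = -10 - 21t.
p ≥ 0 ⇒ t ≥ 0; q ≥ 0 ⇒ t ≤ -1. So t ∈ [0, -1]: 0 solutions.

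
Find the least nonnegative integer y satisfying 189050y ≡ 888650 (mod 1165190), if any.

gcd(1165190, 189050):
  1165190 = 6·189050 + 30890
  189050 = 6·30890 + 3710
  30890 = 8·3710 + 1210
  3710 = 3·1210 + 80
  1210 = 15·80 + 10
  80 = 8·10
so gcd(1165190, 189050) = 10.
10 divides 888650, so solutions exist.
Back-substitute for Bézout coefficients:
  10 = 1210 - 15·80
  ... = 189050·(-14447) + 1165190·(2344)
So 189050·(-14447) ≡ 10 (mod 1165190); multiply by 88865: y ≡ -1283832655 (mod 116519).
Smallest nonnegative: y = -1283832655 mod 116519 = 90206.

90206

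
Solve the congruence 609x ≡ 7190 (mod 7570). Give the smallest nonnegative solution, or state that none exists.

gcd(7570, 609) = 1.
1 divides 7190, so solutions exist.
By Bézout, 609·(1069) + 7570·(-86) = 1.
So 609·(1069) ≡ 1 (mod 7570); multiply by 7190: x ≡ 7686110 (mod 7570).
Smallest nonnegative: x = 7686110 mod 7570 = 2560.

2560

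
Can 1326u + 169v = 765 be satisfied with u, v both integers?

no

gcd(1326, 169):
  1326 = 7*169 + 143
  169 = 1*143 + 26
  143 = 5*26 + 13
  26 = 2*13
so gcd(1326, 169) = 13.
13 does not divide 765 (remainder 11), so no integer solutions.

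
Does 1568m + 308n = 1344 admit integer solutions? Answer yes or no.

gcd(1568, 308):
  1568 = 5×308 + 28
  308 = 11×28
so gcd(1568, 308) = 28.
28 divides 1344, so integer solutions exist.

yes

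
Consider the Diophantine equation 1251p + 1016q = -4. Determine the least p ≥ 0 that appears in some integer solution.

gcd(1251, 1016) = 1  (1251 = 1×1016 + 235, 1016 = 4×235 + 76, 235 = 3×76 + 7, 76 = 10×7 + 6, 7 = 1×6 + 1, 6 = 6×1).
1 divides -4, so solutions exist.
Back-substituting, 1251×(147) + 1016×(-181) = 1.
Scale by -4/1 = -4: (p₀, q₀) = (-588, 724).
General solution: p = -588 + 1016t, q = 724 - 1251t for integer t.
p ≥ 0: smallest is -588 mod 1016 = 428 (at t = 1), with q = -527.

428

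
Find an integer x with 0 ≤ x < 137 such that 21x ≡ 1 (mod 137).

gcd(137, 21):
  137 = 6·21 + 11
  21 = 1·11 + 10
  11 = 1·10 + 1
  10 = 10·1
so gcd(137, 21) = 1.
Back-substitute for Bézout coefficients:
  1 = 11 - 1·10
  ... = 21·(-13) + 137·(2)
So 21·-13 ≡ 1 (mod 137), and -13 mod 137 = 124.

124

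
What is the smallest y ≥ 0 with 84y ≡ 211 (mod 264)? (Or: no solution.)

no solution

gcd(264, 84) = 12  (264 = 3×84 + 12, 84 = 7×12).
12 does not divide 211, so the congruence has no solution.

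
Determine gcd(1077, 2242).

gcd(2242, 1077):
  2242 = 2*1077 + 88
  1077 = 12*88 + 21
  88 = 4*21 + 4
  21 = 5*4 + 1
  4 = 4*1
so gcd(2242, 1077) = 1.

1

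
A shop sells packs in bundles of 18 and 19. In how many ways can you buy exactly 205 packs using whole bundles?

Need nonnegative integers with 18j + 19k = 205.
gcd(18, 19) = 1, and 18·(-1) + 19·(1) = 1.
So (j₀, k₀) = (-205, 205); general j = -205 + 19t, k = 205 - 18t.
j ≥ 0 ⇒ t ≥ 11; k ≥ 0 ⇒ t ≤ 11. That's 1 value of t.

1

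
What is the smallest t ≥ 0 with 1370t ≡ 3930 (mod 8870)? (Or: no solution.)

223

gcd(8870, 1370) = 10  (8870 = 6×1370 + 650, 1370 = 2×650 + 70, 650 = 9×70 + 20, 70 = 3×20 + 10, 20 = 2×10).
10 divides 3930, so solutions exist.
Back-substituting, 1370×(382) + 8870×(-59) = 10.
So 1370×(382) ≡ 10 (mod 8870); multiply by 393: t ≡ 150126 (mod 887).
Smallest nonnegative: t = 150126 mod 887 = 223.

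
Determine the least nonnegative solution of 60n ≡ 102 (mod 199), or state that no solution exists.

141

gcd(199, 60):
  199 = 3*60 + 19
  60 = 3*19 + 3
  19 = 6*3 + 1
  3 = 3*1
so gcd(199, 60) = 1.
1 divides 102, so solutions exist.
Back-substitute for Bézout coefficients:
  1 = 19 - 6*3
  ... = 60*(-63) + 199*(19)
So 60*(-63) ≡ 1 (mod 199); multiply by 102: n ≡ -6426 (mod 199).
Smallest nonnegative: n = -6426 mod 199 = 141.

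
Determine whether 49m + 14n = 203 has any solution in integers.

yes

gcd(49, 14) = 7  (49 = 3·14 + 7, 14 = 2·7).
7 divides 203, so integer solutions exist.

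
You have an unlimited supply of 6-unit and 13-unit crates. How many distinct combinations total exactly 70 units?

Need nonnegative integers with 6j + 13k = 70.
gcd(6, 13) = 1, and 6·(-2) + 13·(1) = 1.
So (j₀, k₀) = (-140, 70); general j = -140 + 13t, k = 70 - 6t.
j ≥ 0 ⇒ t ≥ 11; k ≥ 0 ⇒ t ≤ 11. That's 1 value of t.

1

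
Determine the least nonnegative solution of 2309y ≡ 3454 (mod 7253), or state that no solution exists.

3083

gcd(7253, 2309):
  7253 = 3·2309 + 326
  2309 = 7·326 + 27
  326 = 12·27 + 2
  27 = 13·2 + 1
  2 = 2·1
so gcd(7253, 2309) = 1.
1 divides 3454, so solutions exist.
Back-substitute for Bézout coefficients:
  1 = 27 - 13·2
  ... = 2309·(3493) + 7253·(-1112)
So 2309·(3493) ≡ 1 (mod 7253); multiply by 3454: y ≡ 12064822 (mod 7253).
Smallest nonnegative: y = 12064822 mod 7253 = 3083.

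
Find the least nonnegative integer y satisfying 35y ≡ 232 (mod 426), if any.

104

gcd(426, 35):
  426 = 12*35 + 6
  35 = 5*6 + 5
  6 = 1*5 + 1
  5 = 5*1
so gcd(426, 35) = 1.
1 divides 232, so solutions exist.
Back-substitute for Bézout coefficients:
  1 = 6 - 1*5
  ... = 35*(-73) + 426*(6)
So 35*(-73) ≡ 1 (mod 426); multiply by 232: y ≡ -16936 (mod 426).
Smallest nonnegative: y = -16936 mod 426 = 104.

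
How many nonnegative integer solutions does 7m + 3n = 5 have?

gcd(7, 3) = 1  (7 = 2×3 + 1, 3 = 3×1).
Back-substituting, 7×(1) + 3×(-2) = 1.
Scale by 5: one solution is (5, -10). Reduce m mod 3: (2, -3).
General: m = 2 + 3t, n = -3 - 7t.
m ≥ 0 ⇒ t ≥ 0; n ≥ 0 ⇒ t ≤ -1. So t ∈ [0, -1]: 0 solutions.

0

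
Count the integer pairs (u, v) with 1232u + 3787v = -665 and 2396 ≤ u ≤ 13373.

20

gcd(3787, 1232):
  3787 = 3·1232 + 91
  1232 = 13·91 + 49
  91 = 1·49 + 42
  49 = 1·42 + 7
  42 = 6·7
so gcd(3787, 1232) = 7.
Back-substitute for Bézout coefficients:
  7 = 49 - 1·42
  ... = 1232·(83) + 3787·(-27)
Scale by -95: particular solution (-7885, 2565); reduce u mod 541: (230, -75).
General solution: u = 230 + 541t, v = -75 - 176t for integer t.
2396 ≤ 230 + 541t ≤ 13373 gives t ∈ [5, 24], which is 20 values.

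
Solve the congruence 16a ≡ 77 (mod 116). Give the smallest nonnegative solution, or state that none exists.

no solution

gcd(116, 16):
  116 = 7*16 + 4
  16 = 4*4
so gcd(116, 16) = 4.
4 does not divide 77, so the congruence has no solution.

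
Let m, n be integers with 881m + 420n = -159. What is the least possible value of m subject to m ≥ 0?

201

gcd(881, 420) = 1  (881 = 2*420 + 41, 420 = 10*41 + 10, 41 = 4*10 + 1, 10 = 10*1).
1 divides -159, so solutions exist.
Back-substituting, 881*(41) + 420*(-86) = 1.
Scale by -159/1 = -159: (m₀, n₀) = (-6519, 13674).
General solution: m = -6519 + 420t, n = 13674 - 881t for integer t.
m ≥ 0: smallest is -6519 mod 420 = 201 (at t = 16), with n = -422.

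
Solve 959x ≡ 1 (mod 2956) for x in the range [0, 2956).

1347

gcd(2956, 959) = 1  (2956 = 3·959 + 79, 959 = 12·79 + 11, 79 = 7·11 + 2, 11 = 5·2 + 1, 2 = 2·1).
Back-substituting, 959·(1347) + 2956·(-437) = 1.
So 959·1347 ≡ 1 (mod 2956), and 1347 mod 2956 = 1347.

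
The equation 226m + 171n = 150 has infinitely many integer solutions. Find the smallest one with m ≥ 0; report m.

96

gcd(226, 171) = 1.
1 divides 150, so solutions exist.
By Bézout, 226·(28) + 171·(-37) = 1.
Scale by 150/1 = 150: (m₀, n₀) = (4200, -5550).
General solution: m = 4200 + 171t, n = -5550 - 226t for integer t.
m ≥ 0: smallest is 4200 mod 171 = 96 (at t = -24), with n = -126.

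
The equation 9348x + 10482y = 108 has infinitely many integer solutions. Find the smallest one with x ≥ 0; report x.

915

gcd(10482, 9348) = 6.
6 divides 108, so solutions exist.
By Bézout, 9348×(342) + 10482×(-305) = 6.
Scale by 108/6 = 18: (x₀, y₀) = (6156, -5490).
General solution: x = 6156 + 1747t, y = -5490 - 1558t for integer t.
x ≥ 0: smallest is 6156 mod 1747 = 915 (at t = -3), with y = -816.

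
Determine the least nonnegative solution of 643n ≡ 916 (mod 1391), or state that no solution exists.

gcd(1391, 643):
  1391 = 2·643 + 105
  643 = 6·105 + 13
  105 = 8·13 + 1
  13 = 13·1
so gcd(1391, 643) = 1.
1 divides 916, so solutions exist.
Back-substitute for Bézout coefficients:
  1 = 105 - 8·13
  ... = 643·(-106) + 1391·(49)
So 643·(-106) ≡ 1 (mod 1391); multiply by 916: n ≡ -97096 (mod 1391).
Smallest nonnegative: n = -97096 mod 1391 = 274.

274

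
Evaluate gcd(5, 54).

gcd(54, 5):
  54 = 10·5 + 4
  5 = 1·4 + 1
  4 = 4·1
so gcd(54, 5) = 1.

1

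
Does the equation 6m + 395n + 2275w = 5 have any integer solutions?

yes

gcd(395, 6) = 1  (395 = 65×6 + 5, 6 = 1×5 + 1, 5 = 5×1).
gcd(1, 2275) = 1.
1 divides 5, so integer solutions exist.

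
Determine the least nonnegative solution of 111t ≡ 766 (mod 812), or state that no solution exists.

gcd(812, 111) = 1.
1 divides 766, so solutions exist.
By Bézout, 111·(139) + 812·(-19) = 1.
So 111·(139) ≡ 1 (mod 812); multiply by 766: t ≡ 106474 (mod 812).
Smallest nonnegative: t = 106474 mod 812 = 102.

102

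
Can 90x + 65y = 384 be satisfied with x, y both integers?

no

gcd(90, 65) = 5  (90 = 1*65 + 25, 65 = 2*25 + 15, 25 = 1*15 + 10, 15 = 1*10 + 5, 10 = 2*5).
5 does not divide 384 (remainder 4), so no integer solutions.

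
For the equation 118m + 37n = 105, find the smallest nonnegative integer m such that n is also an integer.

gcd(118, 37):
  118 = 3×37 + 7
  37 = 5×7 + 2
  7 = 3×2 + 1
  2 = 2×1
so gcd(118, 37) = 1.
1 divides 105, so solutions exist.
Back-substitute for Bézout coefficients:
  1 = 7 - 3×2
  ... = 118×(16) + 37×(-51)
Scale by 105/1 = 105: (m₀, n₀) = (1680, -5355).
General solution: m = 1680 + 37t, n = -5355 - 118t for integer t.
m ≥ 0: smallest is 1680 mod 37 = 15 (at t = -45), with n = -45.

15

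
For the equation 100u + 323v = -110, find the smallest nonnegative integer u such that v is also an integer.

225

gcd(323, 100):
  323 = 3×100 + 23
  100 = 4×23 + 8
  23 = 2×8 + 7
  8 = 1×7 + 1
  7 = 7×1
so gcd(323, 100) = 1.
1 divides -110, so solutions exist.
Back-substitute for Bézout coefficients:
  1 = 8 - 1×7
  ... = 100×(42) + 323×(-13)
Scale by -110/1 = -110: (u₀, v₀) = (-4620, 1430).
General solution: u = -4620 + 323t, v = 1430 - 100t for integer t.
u ≥ 0: smallest is -4620 mod 323 = 225 (at t = 15), with v = -70.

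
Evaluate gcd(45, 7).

1

gcd(45, 7) = 1  (45 = 6×7 + 3, 7 = 2×3 + 1, 3 = 3×1).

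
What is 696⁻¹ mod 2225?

gcd(2225, 696):
  2225 = 3*696 + 137
  696 = 5*137 + 11
  137 = 12*11 + 5
  11 = 2*5 + 1
  5 = 5*1
so gcd(2225, 696) = 1.
Back-substitute for Bézout coefficients:
  1 = 11 - 2*5
  ... = 696*(406) + 2225*(-127)
So 696*406 ≡ 1 (mod 2225), and 406 mod 2225 = 406.

406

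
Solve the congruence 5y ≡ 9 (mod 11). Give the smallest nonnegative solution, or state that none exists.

gcd(11, 5) = 1.
1 divides 9, so solutions exist.
By Bézout, 5*(-2) + 11*(1) = 1.
So 5*(-2) ≡ 1 (mod 11); multiply by 9: y ≡ -18 (mod 11).
Smallest nonnegative: y = -18 mod 11 = 4.

4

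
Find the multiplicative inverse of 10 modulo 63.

gcd(63, 10) = 1  (63 = 6*10 + 3, 10 = 3*3 + 1, 3 = 3*1).
Back-substituting, 10*(19) + 63*(-3) = 1.
So 10*19 ≡ 1 (mod 63), and 19 mod 63 = 19.

19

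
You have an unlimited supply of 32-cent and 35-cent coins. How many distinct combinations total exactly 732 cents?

Need nonnegative integers with 32j + 35k = 732.
gcd(32, 35) = 1, and 32·(-12) + 35·(11) = 1.
So (j₀, k₀) = (-8784, 8052); general j = -8784 + 35t, k = 8052 - 32t.
j ≥ 0 ⇒ t ≥ 251; k ≥ 0 ⇒ t ≤ 251. That's 1 value of t.

1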